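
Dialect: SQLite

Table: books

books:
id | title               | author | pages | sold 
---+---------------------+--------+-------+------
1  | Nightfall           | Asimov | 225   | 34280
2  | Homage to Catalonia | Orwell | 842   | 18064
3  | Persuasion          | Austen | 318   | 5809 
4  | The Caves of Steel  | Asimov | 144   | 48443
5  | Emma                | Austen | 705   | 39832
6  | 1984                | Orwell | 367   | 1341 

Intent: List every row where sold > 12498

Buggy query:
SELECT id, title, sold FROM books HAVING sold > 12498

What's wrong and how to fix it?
Bug: HAVING filters the output of aggregation, but this query has no GROUP BY and no aggregate functions, so SQLite rejects it (HAVING clause on a non-aggregate query); the condition here is per row

Fix: Replace HAVING with WHERE since the condition applies to individual rows

Corrected query:
SELECT id, title, sold FROM books WHERE sold > 12498

Result:
id | title               | sold 
---+---------------------+------
1  | Nightfall           | 34280
2  | Homage to Catalonia | 18064
4  | The Caves of Steel  | 48443
5  | Emma                | 39832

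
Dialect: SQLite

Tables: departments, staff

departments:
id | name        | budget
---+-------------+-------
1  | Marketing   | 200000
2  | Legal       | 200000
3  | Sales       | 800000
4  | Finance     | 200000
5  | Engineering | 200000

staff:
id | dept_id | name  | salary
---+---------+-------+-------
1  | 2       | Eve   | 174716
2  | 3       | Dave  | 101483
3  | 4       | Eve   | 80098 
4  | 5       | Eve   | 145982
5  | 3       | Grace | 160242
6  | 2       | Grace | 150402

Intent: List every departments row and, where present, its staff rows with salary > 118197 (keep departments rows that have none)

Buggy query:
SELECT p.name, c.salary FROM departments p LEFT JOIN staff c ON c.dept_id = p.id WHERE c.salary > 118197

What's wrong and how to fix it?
Bug: A WHERE condition on the right-hand table after LEFT JOIN drops unmatched parents

Fix: Move the right-table condition into the ON clause so unmatched parents are kept

Corrected query:
SELECT p.name, c.salary FROM departments p LEFT JOIN staff c ON c.dept_id = p.id AND c.salary > 118197

Result:
name        | salary
------------+-------
Marketing   | NULL  
Legal       | 150402
Legal       | 174716
Sales       | 160242
Finance     | NULL  
Engineering | 145982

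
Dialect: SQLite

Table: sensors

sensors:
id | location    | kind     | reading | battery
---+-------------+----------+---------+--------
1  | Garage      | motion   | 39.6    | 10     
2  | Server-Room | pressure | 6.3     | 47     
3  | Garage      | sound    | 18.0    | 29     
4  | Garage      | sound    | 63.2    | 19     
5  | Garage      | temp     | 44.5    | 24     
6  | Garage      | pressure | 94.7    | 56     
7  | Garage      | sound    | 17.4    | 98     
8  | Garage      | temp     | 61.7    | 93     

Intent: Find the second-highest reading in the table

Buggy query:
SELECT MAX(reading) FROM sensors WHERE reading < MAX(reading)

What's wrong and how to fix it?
Bug: The inner MAX is an aggregate inside WHERE, which is not allowed

Fix: Compute the overall MAX in a subquery, then take MAX of rows below it

Corrected query:
SELECT MAX(reading) FROM sensors WHERE reading < (SELECT MAX(reading) FROM sensors)

Result:
MAX(reading)
------------
63.2        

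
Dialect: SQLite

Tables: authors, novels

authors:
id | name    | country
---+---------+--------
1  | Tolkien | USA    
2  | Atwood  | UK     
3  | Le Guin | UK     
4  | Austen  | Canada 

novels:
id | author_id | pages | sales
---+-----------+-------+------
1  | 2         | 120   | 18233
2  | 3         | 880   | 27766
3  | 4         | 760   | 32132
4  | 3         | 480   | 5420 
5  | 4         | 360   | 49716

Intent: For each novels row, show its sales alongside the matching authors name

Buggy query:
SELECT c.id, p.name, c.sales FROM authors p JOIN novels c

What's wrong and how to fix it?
Bug: Missing join condition: each novels row is matched to all authors rows instead of just its own

Fix: Specify the join condition linking the foreign key to the parent id

Corrected query:
SELECT c.id, p.name, c.sales FROM authors p JOIN novels c ON c.author_id = p.id

Result:
id | name    | sales
---+---------+------
1  | Atwood  | 18233
2  | Le Guin | 27766
3  | Austen  | 32132
4  | Le Guin | 5420 
5  | Austen  | 49716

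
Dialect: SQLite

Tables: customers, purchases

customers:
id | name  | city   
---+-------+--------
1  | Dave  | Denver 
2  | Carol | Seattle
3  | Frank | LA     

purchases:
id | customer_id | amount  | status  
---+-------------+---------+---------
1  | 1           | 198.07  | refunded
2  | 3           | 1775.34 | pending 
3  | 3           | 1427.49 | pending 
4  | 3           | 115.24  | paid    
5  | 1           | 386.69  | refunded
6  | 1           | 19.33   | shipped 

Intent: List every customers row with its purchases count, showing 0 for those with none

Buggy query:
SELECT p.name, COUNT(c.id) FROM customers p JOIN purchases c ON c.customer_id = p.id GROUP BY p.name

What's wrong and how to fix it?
Bug: INNER JOIN drops customers rows that have no matching purchases rows

Fix: Use LEFT JOIN so parents without children still appear (COUNT(c.id) gives 0)

Corrected query:
SELECT p.name, COUNT(c.id) FROM customers p LEFT JOIN purchases c ON c.customer_id = p.id GROUP BY p.name

Result:
name  | COUNT(c.id)
------+------------
Carol | 0          
Dave  | 3          
Frank | 3          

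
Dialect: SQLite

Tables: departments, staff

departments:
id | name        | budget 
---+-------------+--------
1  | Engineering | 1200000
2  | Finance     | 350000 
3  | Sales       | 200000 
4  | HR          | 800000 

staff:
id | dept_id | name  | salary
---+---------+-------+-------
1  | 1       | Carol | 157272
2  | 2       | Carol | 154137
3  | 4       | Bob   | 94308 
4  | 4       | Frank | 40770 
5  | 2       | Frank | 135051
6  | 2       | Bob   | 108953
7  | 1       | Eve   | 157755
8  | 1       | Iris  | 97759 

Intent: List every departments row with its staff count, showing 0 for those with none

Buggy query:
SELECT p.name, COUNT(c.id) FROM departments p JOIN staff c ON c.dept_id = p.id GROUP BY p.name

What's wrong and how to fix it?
Bug: INNER JOIN drops departments rows that have no matching staff rows

Fix: Use LEFT JOIN so parents without children still appear (COUNT(c.id) gives 0)

Corrected query:
SELECT p.name, COUNT(c.id) FROM departments p LEFT JOIN staff c ON c.dept_id = p.id GROUP BY p.name

Result:
name        | COUNT(c.id)
------------+------------
Engineering | 3          
Finance     | 3          
HR          | 2          
Sales       | 0          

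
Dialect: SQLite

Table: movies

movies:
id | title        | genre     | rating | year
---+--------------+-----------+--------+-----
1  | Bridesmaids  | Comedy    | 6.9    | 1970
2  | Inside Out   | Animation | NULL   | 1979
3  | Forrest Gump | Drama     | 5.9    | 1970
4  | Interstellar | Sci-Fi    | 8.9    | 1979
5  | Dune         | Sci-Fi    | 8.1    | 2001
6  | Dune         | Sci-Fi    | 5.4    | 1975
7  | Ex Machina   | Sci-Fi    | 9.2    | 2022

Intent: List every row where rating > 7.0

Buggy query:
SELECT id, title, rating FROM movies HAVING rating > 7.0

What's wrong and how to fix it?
Bug: This is a non-aggregate query (no GROUP BY, no aggregates), so in SQLite the HAVING clause is invalid here; a row-level condition belongs in WHERE

Fix: Replace HAVING with WHERE since the condition applies to individual rows

Corrected query:
SELECT id, title, rating FROM movies WHERE rating > 7.0

Result:
id | title        | rating
---+--------------+-------
4  | Interstellar | 8.9   
5  | Dune         | 8.1   
7  | Ex Machina   | 9.2   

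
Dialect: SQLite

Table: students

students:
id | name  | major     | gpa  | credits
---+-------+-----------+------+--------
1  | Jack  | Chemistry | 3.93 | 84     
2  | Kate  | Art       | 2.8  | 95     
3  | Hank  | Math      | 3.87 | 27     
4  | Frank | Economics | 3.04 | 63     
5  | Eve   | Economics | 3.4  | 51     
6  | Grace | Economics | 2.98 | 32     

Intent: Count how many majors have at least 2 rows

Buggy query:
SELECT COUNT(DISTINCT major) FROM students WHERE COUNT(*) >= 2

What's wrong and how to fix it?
Bug: WHERE filters individual rows, not groups, so a group-level COUNT is invalid there

Fix: Group first with HAVING COUNT(*) >= 2, then COUNT the resulting groups

Corrected query:
SELECT COUNT(*) FROM (SELECT major FROM students GROUP BY major HAVING COUNT(*) >= 2)

Result:
COUNT(*)
--------
1       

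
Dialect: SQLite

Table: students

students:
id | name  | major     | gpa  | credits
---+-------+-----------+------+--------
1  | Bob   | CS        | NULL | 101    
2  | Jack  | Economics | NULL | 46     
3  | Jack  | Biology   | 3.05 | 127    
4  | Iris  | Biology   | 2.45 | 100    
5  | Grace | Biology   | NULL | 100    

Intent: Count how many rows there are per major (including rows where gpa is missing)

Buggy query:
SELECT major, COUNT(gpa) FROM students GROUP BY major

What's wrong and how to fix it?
Bug: COUNT(gpa) skips NULLs, so groups with missing gpa are undercounted

Fix: Use COUNT(*) to count all rows regardless of NULL

Corrected query:
SELECT major, COUNT(*) FROM students GROUP BY major

Result:
major     | COUNT(*)
----------+---------
Biology   | 3       
CS        | 1       
Economics | 1       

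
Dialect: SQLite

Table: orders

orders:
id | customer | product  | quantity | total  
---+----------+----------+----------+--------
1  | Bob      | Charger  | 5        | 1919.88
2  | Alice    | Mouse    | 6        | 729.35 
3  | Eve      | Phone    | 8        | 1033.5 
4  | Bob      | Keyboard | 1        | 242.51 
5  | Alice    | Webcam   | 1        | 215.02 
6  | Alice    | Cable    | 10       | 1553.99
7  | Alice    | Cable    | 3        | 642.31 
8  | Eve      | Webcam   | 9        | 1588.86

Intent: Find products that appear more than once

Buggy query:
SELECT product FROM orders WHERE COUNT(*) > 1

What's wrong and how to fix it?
Bug: WHERE can't reference COUNT(*); aggregates are computed after WHERE

Fix: GROUP BY product, then filter groups with HAVING COUNT(*) > 1

Corrected query:
SELECT product FROM orders GROUP BY product HAVING COUNT(*) > 1

Result:
product
-------
Cable  
Webcam 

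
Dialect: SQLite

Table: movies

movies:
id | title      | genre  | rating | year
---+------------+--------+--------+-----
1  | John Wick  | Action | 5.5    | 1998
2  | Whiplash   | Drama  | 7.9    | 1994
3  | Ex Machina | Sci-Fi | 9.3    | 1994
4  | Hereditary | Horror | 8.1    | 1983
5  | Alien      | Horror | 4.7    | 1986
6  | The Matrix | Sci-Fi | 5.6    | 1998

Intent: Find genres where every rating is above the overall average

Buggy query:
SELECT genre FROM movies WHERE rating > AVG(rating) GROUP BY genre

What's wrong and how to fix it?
Bug: WHERE evaluates per row before aggregation, so AVG() is unavailable

Fix: Compute the overall average in a scalar subquery and compare each group's MIN against it in HAVING

Corrected query:
SELECT genre FROM movies GROUP BY genre HAVING MIN(rating) > (SELECT AVG(rating) FROM movies)

Result:
genre
-----
Drama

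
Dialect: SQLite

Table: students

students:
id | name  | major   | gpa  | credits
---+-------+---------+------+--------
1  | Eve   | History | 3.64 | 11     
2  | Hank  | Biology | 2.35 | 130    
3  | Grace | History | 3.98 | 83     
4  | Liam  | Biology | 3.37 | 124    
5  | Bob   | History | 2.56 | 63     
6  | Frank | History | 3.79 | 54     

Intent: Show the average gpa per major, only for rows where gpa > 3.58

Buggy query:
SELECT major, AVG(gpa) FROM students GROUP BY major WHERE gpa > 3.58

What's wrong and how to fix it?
Bug: Row-level WHERE must come before GROUP BY in the clause order

Fix: Move the WHERE clause before GROUP BY

Corrected query:
SELECT major, AVG(gpa) FROM students WHERE gpa > 3.58 GROUP BY major

Result:
major   | AVG(gpa)
--------+---------
History | 3.803333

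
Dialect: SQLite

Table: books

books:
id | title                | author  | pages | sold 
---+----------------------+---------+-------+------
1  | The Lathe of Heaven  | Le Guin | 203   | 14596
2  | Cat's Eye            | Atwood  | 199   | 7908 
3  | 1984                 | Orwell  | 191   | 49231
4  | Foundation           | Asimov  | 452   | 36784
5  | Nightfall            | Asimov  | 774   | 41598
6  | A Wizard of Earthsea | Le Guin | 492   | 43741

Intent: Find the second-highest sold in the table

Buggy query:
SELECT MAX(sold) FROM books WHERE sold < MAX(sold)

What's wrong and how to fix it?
Bug: MAX(sold) on the right of the comparison is an aggregate-in-WHERE error

Fix: Compute the overall MAX in a subquery, then take MAX of rows below it

Corrected query:
SELECT MAX(sold) FROM books WHERE sold < (SELECT MAX(sold) FROM books)

Result:
MAX(sold)
---------
43741    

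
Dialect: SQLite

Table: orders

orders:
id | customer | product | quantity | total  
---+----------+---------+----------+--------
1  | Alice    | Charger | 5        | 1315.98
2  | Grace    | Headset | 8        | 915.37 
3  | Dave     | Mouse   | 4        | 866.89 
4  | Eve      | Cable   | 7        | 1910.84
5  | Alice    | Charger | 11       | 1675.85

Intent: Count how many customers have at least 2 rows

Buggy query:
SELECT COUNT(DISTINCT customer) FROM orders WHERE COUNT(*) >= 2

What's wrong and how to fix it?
Bug: COUNT(*) cannot appear in WHERE; the per-group count doesn't exist yet

Fix: Group first with HAVING COUNT(*) >= 2, then COUNT the resulting groups

Corrected query:
SELECT COUNT(*) FROM (SELECT customer FROM orders GROUP BY customer HAVING COUNT(*) >= 2)

Result:
COUNT(*)
--------
1       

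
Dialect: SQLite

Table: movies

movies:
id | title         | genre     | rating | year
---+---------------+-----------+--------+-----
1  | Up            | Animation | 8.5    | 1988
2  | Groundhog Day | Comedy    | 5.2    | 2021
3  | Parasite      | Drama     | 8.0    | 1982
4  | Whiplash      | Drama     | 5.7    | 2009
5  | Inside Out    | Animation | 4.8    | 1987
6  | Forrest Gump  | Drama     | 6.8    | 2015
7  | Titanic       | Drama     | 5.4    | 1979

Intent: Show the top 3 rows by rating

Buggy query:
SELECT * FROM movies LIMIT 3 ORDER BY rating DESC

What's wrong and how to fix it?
Bug: ORDER BY cannot follow LIMIT; LIMIT is the final clause

Fix: Sort with ORDER BY, then apply LIMIT

Corrected query:
SELECT * FROM movies ORDER BY rating DESC LIMIT 3

Result:
id | title        | genre     | rating | year
---+--------------+-----------+--------+-----
1  | Up           | Animation | 8.5    | 1988
3  | Parasite     | Drama     | 8      | 1982
6  | Forrest Gump | Drama     | 6.8    | 2015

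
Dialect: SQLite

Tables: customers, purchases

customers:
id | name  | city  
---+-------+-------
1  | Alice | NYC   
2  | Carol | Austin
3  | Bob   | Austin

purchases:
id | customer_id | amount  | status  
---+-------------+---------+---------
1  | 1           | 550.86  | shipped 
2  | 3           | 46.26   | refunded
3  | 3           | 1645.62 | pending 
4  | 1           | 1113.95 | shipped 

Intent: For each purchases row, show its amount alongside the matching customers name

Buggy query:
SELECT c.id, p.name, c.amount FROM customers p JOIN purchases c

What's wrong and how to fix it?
Bug: JOIN with no ON clause produces a cartesian product; every purchases row pairs with every customers row

Fix: Add ON c.customer_id = p.id to the JOIN

Corrected query:
SELECT c.id, p.name, c.amount FROM customers p JOIN purchases c ON c.customer_id = p.id

Result:
id | name  | amount 
---+-------+--------
1  | Alice | 550.86 
2  | Bob   | 46.26  
3  | Bob   | 1645.62
4  | Alice | 1113.95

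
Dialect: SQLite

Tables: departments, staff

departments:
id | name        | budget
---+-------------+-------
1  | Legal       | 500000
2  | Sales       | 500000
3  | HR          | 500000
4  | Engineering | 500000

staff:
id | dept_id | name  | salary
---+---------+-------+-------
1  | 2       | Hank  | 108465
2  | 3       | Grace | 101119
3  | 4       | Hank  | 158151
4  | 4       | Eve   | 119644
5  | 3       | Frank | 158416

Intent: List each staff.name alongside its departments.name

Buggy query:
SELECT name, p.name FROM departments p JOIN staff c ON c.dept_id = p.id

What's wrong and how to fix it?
Bug: 'name' exists in both joined tables, so the database can't tell which one is meant

Fix: Qualify the column with its table alias (c.name)

Corrected query:
SELECT c.name, p.name FROM departments p JOIN staff c ON c.dept_id = p.id

Result:
name  | name       
------+------------
Hank  | Sales      
Grace | HR         
Hank  | Engineering
Eve   | Engineering
Frank | HR         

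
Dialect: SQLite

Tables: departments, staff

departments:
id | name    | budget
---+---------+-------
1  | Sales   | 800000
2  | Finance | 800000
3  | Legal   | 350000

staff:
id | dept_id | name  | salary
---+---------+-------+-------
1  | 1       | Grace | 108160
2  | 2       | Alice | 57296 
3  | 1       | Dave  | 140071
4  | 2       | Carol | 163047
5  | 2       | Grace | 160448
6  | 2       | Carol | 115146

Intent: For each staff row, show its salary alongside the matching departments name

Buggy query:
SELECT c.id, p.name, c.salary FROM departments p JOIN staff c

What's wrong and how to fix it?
Bug: JOIN with no ON clause produces a cartesian product; every staff row pairs with every departments row

Fix: Specify the join condition linking the foreign key to the parent id

Corrected query:
SELECT c.id, p.name, c.salary FROM departments p JOIN staff c ON c.dept_id = p.id

Result:
id | name    | salary
---+---------+-------
1  | Sales   | 108160
2  | Finance | 57296 
3  | Sales   | 140071
4  | Finance | 163047
5  | Finance | 160448
6  | Finance | 115146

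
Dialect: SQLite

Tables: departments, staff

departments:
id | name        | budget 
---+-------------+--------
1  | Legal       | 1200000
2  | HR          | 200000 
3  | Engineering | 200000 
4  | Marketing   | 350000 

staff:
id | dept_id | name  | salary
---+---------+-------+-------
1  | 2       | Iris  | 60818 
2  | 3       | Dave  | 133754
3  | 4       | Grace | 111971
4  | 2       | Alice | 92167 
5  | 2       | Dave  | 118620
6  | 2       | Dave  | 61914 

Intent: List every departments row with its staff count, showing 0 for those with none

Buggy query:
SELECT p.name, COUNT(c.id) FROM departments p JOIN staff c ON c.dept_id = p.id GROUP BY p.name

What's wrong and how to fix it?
Bug: INNER JOIN drops departments rows that have no matching staff rows

Fix: Switch to LEFT JOIN to retain unmatched parent rows

Corrected query:
SELECT p.name, COUNT(c.id) FROM departments p LEFT JOIN staff c ON c.dept_id = p.id GROUP BY p.name

Result:
name        | COUNT(c.id)
------------+------------
Engineering | 1          
HR          | 4          
Legal       | 0          
Marketing   | 1          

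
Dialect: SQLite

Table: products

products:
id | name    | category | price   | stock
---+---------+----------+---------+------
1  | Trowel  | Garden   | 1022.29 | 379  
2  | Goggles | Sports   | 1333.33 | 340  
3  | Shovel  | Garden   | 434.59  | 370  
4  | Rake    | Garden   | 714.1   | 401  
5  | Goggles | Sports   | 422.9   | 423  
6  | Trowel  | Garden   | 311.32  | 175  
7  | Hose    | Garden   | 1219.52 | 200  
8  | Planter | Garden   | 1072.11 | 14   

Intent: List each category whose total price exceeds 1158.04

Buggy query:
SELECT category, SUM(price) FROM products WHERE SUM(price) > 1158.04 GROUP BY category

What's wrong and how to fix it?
Bug: WHERE runs before GROUP BY, so aggregates aren't available there

Fix: Use HAVING (which filters groups after aggregation) instead of WHERE

Corrected query:
SELECT category, SUM(price) FROM products GROUP BY category HAVING SUM(price) > 1158.04

Result:
category | SUM(price)
---------+-----------
Garden   | 4773.93   
Sports   | 1756.23   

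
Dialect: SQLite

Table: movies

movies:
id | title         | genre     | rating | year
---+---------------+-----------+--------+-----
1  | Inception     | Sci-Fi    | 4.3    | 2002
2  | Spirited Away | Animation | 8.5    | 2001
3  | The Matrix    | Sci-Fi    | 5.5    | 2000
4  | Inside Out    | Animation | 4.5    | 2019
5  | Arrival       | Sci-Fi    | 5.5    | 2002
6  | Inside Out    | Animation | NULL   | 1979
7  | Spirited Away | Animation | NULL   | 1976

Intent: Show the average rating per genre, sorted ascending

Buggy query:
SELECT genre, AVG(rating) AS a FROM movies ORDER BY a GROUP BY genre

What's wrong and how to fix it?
Bug: GROUP BY must precede ORDER BY

Fix: Reorder: SELECT … FROM … GROUP BY … ORDER BY …

Corrected query:
SELECT genre, AVG(rating) AS a FROM movies GROUP BY genre ORDER BY a

Result:
genre     | a  
----------+----
Sci-Fi    | 5.1
Animation | 6.5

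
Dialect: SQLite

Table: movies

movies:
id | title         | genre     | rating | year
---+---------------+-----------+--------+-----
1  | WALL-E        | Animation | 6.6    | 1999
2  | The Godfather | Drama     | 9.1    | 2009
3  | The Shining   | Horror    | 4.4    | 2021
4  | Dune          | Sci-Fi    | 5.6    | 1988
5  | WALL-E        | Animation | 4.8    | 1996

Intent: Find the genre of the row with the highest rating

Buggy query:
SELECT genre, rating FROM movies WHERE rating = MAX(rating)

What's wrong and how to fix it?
Bug: WHERE is evaluated per row; an aggregate over the whole table isn't defined there

Fix: Wrap MAX in a scalar subquery so WHERE compares against a single value

Corrected query:
SELECT genre, rating FROM movies WHERE rating = (SELECT MAX(rating) FROM movies)

Result:
genre | rating
------+-------
Drama | 9.1   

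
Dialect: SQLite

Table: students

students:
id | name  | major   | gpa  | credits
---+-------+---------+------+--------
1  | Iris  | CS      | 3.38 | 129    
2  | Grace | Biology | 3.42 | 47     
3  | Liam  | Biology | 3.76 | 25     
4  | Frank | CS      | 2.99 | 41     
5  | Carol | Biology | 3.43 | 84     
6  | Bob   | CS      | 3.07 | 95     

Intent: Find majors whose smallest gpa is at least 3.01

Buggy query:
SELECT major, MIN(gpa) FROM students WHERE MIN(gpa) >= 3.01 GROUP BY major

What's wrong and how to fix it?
Bug: Aggregates like MIN are computed per group after WHERE runs

Fix: Replace WHERE with HAVING after the GROUP BY

Corrected query:
SELECT major, MIN(gpa) FROM students GROUP BY major HAVING MIN(gpa) >= 3.01

Result:
major   | MIN(gpa)
--------+---------
Biology | 3.42    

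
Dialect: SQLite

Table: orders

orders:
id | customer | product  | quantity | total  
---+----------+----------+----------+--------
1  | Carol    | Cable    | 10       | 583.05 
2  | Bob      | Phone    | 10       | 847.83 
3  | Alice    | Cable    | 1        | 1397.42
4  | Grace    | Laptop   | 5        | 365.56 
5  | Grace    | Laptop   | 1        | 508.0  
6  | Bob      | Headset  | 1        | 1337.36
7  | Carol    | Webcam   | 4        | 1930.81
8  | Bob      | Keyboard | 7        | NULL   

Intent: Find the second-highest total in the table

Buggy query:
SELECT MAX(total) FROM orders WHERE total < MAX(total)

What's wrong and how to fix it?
Bug: MAX(total) on the right of the comparison is an aggregate-in-WHERE error

Fix: Put the inner MAX in a scalar subquery

Corrected query:
SELECT MAX(total) FROM orders WHERE total < (SELECT MAX(total) FROM orders)

Result:
MAX(total)
----------
1397.42   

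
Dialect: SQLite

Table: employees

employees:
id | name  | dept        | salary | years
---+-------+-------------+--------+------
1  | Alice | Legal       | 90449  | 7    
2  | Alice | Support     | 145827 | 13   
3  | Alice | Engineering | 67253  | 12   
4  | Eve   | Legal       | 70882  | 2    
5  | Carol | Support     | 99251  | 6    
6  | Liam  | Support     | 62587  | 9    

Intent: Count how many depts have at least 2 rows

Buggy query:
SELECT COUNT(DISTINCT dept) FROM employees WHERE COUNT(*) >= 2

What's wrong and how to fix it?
Bug: WHERE filters individual rows, not groups, so a group-level COUNT is invalid there

Fix: Use a subquery that GROUPs and filters with HAVING, then count its rows

Corrected query:
SELECT COUNT(*) FROM (SELECT dept FROM employees GROUP BY dept HAVING COUNT(*) >= 2)

Result:
COUNT(*)
--------
2       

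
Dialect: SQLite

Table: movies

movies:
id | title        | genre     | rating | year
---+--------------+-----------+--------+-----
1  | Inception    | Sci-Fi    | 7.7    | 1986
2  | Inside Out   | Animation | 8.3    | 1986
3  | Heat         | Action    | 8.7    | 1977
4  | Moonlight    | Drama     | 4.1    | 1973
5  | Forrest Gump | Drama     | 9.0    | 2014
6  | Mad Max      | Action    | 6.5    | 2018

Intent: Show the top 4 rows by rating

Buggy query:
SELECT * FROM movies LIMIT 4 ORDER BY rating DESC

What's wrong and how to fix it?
Bug: ORDER BY cannot follow LIMIT; LIMIT is the final clause

Fix: Sort with ORDER BY, then apply LIMIT

Corrected query:
SELECT * FROM movies ORDER BY rating DESC LIMIT 4

Result:
id | title        | genre     | rating | year
---+--------------+-----------+--------+-----
5  | Forrest Gump | Drama     | 9      | 2014
3  | Heat         | Action    | 8.7    | 1977
2  | Inside Out   | Animation | 8.3    | 1986
1  | Inception    | Sci-Fi    | 7.7    | 1986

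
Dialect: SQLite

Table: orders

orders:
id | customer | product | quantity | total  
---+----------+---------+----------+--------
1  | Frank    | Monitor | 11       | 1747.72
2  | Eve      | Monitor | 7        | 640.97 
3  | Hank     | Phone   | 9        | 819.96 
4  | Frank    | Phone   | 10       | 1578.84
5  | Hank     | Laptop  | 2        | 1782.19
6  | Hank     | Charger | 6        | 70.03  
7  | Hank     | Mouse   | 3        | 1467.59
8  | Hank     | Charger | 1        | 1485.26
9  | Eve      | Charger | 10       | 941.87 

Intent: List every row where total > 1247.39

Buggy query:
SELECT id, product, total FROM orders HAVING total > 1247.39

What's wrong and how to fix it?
Bug: HAVING filters the output of aggregation, but this query has no GROUP BY and no aggregate functions, so SQLite rejects it (HAVING clause on a non-aggregate query); the condition here is per row

Fix: Use WHERE for row-level filtering

Corrected query:
SELECT id, product, total FROM orders WHERE total > 1247.39

Result:
id | product | total  
---+---------+--------
1  | Monitor | 1747.72
4  | Phone   | 1578.84
5  | Laptop  | 1782.19
7  | Mouse   | 1467.59
8  | Charger | 1485.26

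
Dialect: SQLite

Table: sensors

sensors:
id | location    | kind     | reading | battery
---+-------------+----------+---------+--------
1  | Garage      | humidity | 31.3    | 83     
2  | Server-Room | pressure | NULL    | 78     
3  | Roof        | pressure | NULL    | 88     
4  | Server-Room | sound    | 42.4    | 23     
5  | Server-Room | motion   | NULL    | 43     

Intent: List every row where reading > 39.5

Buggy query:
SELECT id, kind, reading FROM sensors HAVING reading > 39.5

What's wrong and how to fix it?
Bug: HAVING filters the output of aggregation, but this query has no GROUP BY and no aggregate functions, so SQLite rejects it (HAVING clause on a non-aggregate query); the condition here is per row

Fix: Replace HAVING with WHERE since the condition applies to individual rows

Corrected query:
SELECT id, kind, reading FROM sensors WHERE reading > 39.5

Result:
id | kind  | reading
---+-------+--------
4  | sound | 42.4   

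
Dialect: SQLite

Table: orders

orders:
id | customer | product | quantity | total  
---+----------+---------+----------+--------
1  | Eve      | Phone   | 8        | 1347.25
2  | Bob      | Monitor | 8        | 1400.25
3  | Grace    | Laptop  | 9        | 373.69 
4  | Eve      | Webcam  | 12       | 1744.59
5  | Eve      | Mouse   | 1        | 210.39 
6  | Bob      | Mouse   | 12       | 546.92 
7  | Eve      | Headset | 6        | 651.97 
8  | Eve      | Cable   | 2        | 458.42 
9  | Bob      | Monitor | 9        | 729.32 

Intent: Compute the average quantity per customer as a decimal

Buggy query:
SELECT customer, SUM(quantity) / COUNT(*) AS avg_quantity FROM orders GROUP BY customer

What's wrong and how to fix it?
Bug: Both operands are integers, so '/' performs integer division and truncates

Fix: Multiply by 1.0 (or CAST to REAL) to force floating-point division

Corrected query:
SELECT customer, SUM(quantity) * 1.0 / COUNT(*) AS avg_quantity FROM orders GROUP BY customer

Result:
customer | avg_quantity
---------+-------------
Bob      | 9.666667    
Eve      | 5.8         
Grace    | 9           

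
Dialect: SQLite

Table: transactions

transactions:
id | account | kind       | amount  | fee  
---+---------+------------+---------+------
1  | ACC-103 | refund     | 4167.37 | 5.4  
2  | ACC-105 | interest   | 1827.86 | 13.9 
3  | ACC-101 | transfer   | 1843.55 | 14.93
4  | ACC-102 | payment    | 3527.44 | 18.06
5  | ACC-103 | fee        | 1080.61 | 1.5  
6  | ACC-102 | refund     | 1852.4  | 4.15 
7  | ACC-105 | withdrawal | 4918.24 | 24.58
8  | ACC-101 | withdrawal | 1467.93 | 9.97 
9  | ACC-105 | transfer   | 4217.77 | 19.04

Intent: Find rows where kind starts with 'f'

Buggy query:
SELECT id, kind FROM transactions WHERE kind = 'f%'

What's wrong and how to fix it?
Bug: Wildcards only work with LIKE; '=' treats '%' as a literal character

Fix: Replace '=' with LIKE so 'f%' is treated as a pattern

Corrected query:
SELECT id, kind FROM transactions WHERE kind LIKE 'f%'

Result:
id | kind
---+-----
5  | fee 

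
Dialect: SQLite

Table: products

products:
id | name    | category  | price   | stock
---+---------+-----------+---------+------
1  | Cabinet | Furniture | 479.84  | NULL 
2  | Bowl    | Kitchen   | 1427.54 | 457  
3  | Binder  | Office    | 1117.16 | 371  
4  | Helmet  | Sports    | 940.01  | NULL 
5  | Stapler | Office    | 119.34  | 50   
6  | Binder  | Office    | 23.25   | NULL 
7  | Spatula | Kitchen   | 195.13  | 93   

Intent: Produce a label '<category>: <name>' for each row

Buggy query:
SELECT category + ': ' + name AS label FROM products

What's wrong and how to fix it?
Bug: SQLite uses || for string concatenation; + coerces text to numbers (yielding 0)

Fix: Use the || operator for string concatenation

Corrected query:
SELECT category || ': ' || name AS label FROM products

Result:
label             
------------------
Furniture: Cabinet
Kitchen: Bowl     
Office: Binder    
Sports: Helmet    
Office: Stapler   
Office: Binder    
Kitchen: Spatula  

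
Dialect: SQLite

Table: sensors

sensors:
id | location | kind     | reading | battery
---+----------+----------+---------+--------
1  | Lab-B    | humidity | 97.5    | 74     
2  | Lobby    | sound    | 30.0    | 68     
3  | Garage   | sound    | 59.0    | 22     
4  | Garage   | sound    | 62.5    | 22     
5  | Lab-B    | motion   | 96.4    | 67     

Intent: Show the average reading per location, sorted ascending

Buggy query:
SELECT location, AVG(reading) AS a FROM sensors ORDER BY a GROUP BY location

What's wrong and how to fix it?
Bug: ORDER BY appears before GROUP BY; SQL clause order requires GROUP BY first

Fix: Reorder: SELECT … FROM … GROUP BY … ORDER BY …

Corrected query:
SELECT location, AVG(reading) AS a FROM sensors GROUP BY location ORDER BY a

Result:
location | a    
---------+------
Lobby    | 30   
Garage   | 60.75
Lab-B    | 96.95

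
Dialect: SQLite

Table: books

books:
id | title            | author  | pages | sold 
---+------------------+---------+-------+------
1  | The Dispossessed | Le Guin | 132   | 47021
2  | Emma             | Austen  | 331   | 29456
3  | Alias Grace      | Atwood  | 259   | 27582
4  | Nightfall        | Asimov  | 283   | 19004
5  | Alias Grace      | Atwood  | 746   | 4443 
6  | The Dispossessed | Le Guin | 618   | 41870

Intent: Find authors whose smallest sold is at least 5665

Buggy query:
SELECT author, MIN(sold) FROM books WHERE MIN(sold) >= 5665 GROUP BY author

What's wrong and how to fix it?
Bug: MIN() in WHERE is a misuse of aggregate

Fix: Replace WHERE with HAVING after the GROUP BY

Corrected query:
SELECT author, MIN(sold) FROM books GROUP BY author HAVING MIN(sold) >= 5665

Result:
author  | MIN(sold)
--------+----------
Asimov  | 19004    
Austen  | 29456    
Le Guin | 41870    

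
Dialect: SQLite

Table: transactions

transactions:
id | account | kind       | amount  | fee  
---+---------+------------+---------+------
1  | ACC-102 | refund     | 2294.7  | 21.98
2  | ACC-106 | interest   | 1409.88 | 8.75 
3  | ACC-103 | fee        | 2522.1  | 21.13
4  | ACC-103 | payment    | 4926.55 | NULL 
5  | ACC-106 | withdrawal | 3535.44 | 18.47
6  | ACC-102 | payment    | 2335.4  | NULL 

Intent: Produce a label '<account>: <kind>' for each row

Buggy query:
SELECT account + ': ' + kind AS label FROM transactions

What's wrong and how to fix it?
Bug: SQLite uses || for string concatenation; + coerces text to numbers (yielding 0)

Fix: Use the || operator for string concatenation

Corrected query:
SELECT account || ': ' || kind AS label FROM transactions

Result:
label              
-------------------
ACC-102: refund    
ACC-106: interest  
ACC-103: fee       
ACC-103: payment   
ACC-106: withdrawal
ACC-102: payment   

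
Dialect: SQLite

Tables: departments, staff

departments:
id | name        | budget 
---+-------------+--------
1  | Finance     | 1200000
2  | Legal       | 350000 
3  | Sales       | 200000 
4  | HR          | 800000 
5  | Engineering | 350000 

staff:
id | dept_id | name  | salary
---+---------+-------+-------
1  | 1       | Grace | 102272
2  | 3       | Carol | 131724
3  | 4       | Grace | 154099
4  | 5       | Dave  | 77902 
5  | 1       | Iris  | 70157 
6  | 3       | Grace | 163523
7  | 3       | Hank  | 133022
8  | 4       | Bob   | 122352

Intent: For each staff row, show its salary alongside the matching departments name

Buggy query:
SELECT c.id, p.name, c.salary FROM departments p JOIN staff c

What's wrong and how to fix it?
Bug: JOIN with no ON clause produces a cartesian product; every staff row pairs with every departments row

Fix: Add ON c.dept_id = p.id to the JOIN

Corrected query:
SELECT c.id, p.name, c.salary FROM departments p JOIN staff c ON c.dept_id = p.id

Result:
id | name        | salary
---+-------------+-------
1  | Finance     | 102272
2  | Sales       | 131724
3  | HR          | 154099
4  | Engineering | 77902 
5  | Finance     | 70157 
6  | Sales       | 163523
7  | Sales       | 133022
8  | HR          | 122352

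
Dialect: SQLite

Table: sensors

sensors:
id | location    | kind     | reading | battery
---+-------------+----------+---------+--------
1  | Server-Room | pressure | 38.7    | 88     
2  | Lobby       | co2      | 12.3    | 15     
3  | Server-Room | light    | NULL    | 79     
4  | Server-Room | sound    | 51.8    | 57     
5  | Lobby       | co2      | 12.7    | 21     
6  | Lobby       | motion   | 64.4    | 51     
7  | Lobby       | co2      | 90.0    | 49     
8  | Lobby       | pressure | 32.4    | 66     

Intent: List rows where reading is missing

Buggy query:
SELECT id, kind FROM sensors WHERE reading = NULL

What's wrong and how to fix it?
Bug: Comparing to NULL with '=' never matches; NULL = NULL is unknown, not true

Fix: Replace '= NULL' with 'IS NULL'

Corrected query:
SELECT id, kind FROM sensors WHERE reading IS NULL

Result:
id | kind 
---+------
3  | light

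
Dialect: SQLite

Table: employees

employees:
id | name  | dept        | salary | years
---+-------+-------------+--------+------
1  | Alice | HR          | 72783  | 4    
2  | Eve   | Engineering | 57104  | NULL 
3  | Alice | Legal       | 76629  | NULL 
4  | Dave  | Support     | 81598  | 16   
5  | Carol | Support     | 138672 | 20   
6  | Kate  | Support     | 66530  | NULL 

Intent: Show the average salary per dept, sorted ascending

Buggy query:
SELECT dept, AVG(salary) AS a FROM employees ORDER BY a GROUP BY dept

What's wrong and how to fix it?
Bug: GROUP BY must precede ORDER BY

Fix: Reorder: SELECT … FROM … GROUP BY … ORDER BY …

Corrected query:
SELECT dept, AVG(salary) AS a FROM employees GROUP BY dept ORDER BY a

Result:
dept        | a    
------------+------
Engineering | 57104
HR          | 72783
Legal       | 76629
Support     | 95600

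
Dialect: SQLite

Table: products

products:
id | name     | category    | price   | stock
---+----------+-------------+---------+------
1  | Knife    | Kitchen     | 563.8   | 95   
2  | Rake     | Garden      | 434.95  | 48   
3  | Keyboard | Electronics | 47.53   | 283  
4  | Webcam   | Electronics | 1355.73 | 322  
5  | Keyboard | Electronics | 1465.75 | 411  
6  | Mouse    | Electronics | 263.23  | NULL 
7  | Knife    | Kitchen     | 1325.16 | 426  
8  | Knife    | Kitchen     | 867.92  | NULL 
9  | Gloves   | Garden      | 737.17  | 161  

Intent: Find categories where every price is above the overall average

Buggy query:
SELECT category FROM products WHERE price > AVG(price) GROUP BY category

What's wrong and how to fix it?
Bug: WHERE evaluates per row before aggregation, so AVG() is unavailable

Fix: Use a subquery for AVG and a HAVING MIN(...) filter so the condition holds for every row in the group

Corrected query:
SELECT category FROM products GROUP BY category HAVING MIN(price) > (SELECT AVG(price) FROM products)

Result:
(no rows)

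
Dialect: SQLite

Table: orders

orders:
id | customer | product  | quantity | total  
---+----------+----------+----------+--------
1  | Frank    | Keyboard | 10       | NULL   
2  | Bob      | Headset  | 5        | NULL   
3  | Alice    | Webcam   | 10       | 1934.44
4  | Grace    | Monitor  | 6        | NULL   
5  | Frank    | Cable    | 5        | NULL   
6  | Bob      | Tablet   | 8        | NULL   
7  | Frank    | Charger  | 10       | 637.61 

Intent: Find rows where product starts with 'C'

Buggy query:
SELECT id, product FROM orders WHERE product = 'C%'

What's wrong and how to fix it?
Bug: '=' compares the literal string including the % character; pattern matching needs LIKE

Fix: Replace '=' with LIKE so 'C%' is treated as a pattern

Corrected query:
SELECT id, product FROM orders WHERE product LIKE 'C%'

Result:
id | product
---+--------
5  | Cable  
7  | Charger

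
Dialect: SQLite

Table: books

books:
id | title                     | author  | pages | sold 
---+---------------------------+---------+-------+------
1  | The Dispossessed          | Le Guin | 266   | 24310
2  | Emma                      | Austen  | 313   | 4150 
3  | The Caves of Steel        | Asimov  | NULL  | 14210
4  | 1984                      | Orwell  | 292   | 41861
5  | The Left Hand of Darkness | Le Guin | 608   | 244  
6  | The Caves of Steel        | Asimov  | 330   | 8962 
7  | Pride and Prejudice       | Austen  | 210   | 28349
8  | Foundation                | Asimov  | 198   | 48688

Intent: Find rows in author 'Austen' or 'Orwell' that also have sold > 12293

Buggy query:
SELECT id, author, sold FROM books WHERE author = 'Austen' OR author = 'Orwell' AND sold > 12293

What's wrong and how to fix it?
Bug: AND binds tighter than OR, so this parses as author = 'Austen' OR (author = 'Orwell' AND sold > 12293)

Fix: Add parentheses around the OR so the AND applies to both alternatives

Corrected query:
SELECT id, author, sold FROM books WHERE (author = 'Austen' OR author = 'Orwell') AND sold > 12293

Result:
id | author | sold 
---+--------+------
4  | Orwell | 41861
7  | Austen | 28349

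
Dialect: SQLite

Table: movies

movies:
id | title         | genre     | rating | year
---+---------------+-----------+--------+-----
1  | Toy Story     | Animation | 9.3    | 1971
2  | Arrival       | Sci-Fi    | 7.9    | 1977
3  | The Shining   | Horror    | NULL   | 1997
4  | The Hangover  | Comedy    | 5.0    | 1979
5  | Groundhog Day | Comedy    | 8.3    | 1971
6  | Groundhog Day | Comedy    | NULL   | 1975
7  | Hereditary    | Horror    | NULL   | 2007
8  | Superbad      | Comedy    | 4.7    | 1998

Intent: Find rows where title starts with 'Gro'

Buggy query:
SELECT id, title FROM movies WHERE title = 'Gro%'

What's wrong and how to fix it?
Bug: Wildcards only work with LIKE; '=' treats '%' as a literal character

Fix: Use LIKE for wildcard pattern matching

Corrected query:
SELECT id, title FROM movies WHERE title LIKE 'Gro%'

Result:
id | title        
---+--------------
5  | Groundhog Day
6  | Groundhog Day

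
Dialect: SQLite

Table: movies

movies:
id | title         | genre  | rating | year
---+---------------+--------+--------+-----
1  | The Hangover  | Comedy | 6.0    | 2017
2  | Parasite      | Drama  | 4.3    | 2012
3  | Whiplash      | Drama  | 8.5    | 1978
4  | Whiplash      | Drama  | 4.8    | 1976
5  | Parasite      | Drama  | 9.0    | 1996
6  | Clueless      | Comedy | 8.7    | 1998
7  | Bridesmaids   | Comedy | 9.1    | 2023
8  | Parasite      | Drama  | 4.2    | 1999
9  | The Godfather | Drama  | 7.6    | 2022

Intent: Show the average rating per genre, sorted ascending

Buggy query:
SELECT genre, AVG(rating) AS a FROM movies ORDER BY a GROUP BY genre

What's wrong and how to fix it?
Bug: GROUP BY must precede ORDER BY

Fix: Reorder: SELECT … FROM … GROUP BY … ORDER BY …

Corrected query:
SELECT genre, AVG(rating) AS a FROM movies GROUP BY genre ORDER BY a

Result:
genre  | a       
-------+---------
Drama  | 6.4     
Comedy | 7.933333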